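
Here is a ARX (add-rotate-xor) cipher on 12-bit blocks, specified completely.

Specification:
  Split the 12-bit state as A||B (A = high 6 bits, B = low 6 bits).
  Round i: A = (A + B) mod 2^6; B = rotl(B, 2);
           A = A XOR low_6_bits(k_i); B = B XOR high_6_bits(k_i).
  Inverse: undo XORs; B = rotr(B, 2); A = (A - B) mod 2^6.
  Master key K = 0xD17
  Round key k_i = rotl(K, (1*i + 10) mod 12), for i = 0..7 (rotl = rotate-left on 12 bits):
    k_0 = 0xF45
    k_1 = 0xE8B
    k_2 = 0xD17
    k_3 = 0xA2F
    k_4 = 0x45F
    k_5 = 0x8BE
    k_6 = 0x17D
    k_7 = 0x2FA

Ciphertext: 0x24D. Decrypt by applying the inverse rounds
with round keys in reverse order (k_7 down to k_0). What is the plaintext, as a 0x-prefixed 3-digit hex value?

s_0 = ciphertext = 0x24D
s_1 = InvRound(s_0, k_7) = 0x4A1
s_2 = InvRound(s_1, k_6) = 0x989
s_3 = InvRound(s_2, k_5) = 0x7BA
s_4 = InvRound(s_3, k_4) = 0x1FA
s_5 = InvRound(s_4, k_3) = 0x124
s_6 = InvRound(s_5, k_2) = 0x3C4
s_7 = InvRound(s_6, k_1) = 0x56F
s_8 = InvRound(s_7, k_0) = 0xB24

0xB24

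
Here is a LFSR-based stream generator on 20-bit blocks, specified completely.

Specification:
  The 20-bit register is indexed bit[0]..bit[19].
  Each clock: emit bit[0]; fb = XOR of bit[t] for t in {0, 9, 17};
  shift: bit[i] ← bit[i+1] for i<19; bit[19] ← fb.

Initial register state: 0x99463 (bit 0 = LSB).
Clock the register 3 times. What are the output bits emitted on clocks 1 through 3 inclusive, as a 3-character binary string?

110

reg_0 = 0x99463
clock 1: out=1, reg = 0xCCA31
clock 2: out=1, reg = 0x66518
clock 3: out=0, reg = 0xB328C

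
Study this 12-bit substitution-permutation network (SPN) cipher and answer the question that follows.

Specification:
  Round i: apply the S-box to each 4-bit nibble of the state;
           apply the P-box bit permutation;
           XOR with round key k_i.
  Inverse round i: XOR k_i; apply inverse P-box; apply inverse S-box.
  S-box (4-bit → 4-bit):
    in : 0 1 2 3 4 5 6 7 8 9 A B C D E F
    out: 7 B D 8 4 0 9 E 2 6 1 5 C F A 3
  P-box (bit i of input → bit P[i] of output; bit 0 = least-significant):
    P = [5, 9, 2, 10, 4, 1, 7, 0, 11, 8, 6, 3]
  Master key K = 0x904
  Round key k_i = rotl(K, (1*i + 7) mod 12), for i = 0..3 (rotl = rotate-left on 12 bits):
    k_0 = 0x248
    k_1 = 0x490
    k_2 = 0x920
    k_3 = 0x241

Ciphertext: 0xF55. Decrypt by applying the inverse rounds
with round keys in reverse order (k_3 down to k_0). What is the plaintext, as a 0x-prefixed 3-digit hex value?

s_0 = ciphertext = 0xF55
s_1 = InvRound(s_0, k_3) = 0xFAC
s_2 = InvRound(s_1, k_2) = 0x347
s_3 = InvRound(s_2, k_1) = 0x9D7
s_4 = InvRound(s_3, k_0) = 0x1D9

0x1D9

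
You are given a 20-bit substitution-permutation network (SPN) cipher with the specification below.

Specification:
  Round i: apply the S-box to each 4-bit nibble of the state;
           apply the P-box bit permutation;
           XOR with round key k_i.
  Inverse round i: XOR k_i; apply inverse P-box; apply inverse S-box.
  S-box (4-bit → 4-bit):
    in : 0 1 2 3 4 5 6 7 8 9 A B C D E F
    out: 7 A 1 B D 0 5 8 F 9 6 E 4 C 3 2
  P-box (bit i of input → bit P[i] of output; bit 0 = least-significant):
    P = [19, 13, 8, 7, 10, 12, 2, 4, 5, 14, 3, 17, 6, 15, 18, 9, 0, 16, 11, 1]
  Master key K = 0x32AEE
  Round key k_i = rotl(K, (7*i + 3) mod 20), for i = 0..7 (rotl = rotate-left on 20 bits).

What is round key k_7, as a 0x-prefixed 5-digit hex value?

K = 0x32AEE
k_0 = rotl(K, (7*0+3) mod 20) = rotl(K, 3) = 0x95771
k_1 = rotl(K, (7*1+3) mod 20) = rotl(K, 10) = 0xBB8CA
k_2 = rotl(K, (7*2+3) mod 20) = rotl(K, 17) = 0xC655D
k_3 = rotl(K, (7*3+3) mod 20) = rotl(K, 4) = 0x2AEE3
k_4 = rotl(K, (7*4+3) mod 20) = rotl(K, 11) = 0x77195
k_5 = rotl(K, (7*5+3) mod 20) = rotl(K, 18) = 0x8CABB
k_6 = rotl(K, (7*6+3) mod 20) = rotl(K, 5) = 0x55DC6
k_7 = rotl(K, (7*7+3) mod 20) = rotl(K, 12) = 0xEE32A

0xEE32A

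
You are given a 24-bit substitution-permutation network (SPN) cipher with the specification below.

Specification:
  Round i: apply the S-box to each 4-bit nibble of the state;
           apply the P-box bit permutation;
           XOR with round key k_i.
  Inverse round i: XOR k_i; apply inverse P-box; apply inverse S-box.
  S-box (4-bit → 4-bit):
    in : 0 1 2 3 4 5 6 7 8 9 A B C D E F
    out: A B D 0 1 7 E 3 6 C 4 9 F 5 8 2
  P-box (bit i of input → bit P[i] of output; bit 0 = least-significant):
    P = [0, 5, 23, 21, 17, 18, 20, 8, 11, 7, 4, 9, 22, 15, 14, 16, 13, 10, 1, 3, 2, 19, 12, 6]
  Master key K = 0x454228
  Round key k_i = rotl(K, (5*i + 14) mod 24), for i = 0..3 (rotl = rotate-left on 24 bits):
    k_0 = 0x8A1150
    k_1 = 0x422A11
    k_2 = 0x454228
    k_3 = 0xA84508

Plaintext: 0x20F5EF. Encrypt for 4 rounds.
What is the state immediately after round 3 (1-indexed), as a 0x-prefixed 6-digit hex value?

s_0 = plaintext = 0x20F5EF
s_1 = Round(s_0, k_0) = 0x8A8CAC
s_2 = Round(s_1, k_1) = 0xFAF0A2
s_3 = Round(s_2, k_2) = 0xFDC0AB
s_4 = Round(s_3, k_3) = 0xD1A78B

0xFDC0AB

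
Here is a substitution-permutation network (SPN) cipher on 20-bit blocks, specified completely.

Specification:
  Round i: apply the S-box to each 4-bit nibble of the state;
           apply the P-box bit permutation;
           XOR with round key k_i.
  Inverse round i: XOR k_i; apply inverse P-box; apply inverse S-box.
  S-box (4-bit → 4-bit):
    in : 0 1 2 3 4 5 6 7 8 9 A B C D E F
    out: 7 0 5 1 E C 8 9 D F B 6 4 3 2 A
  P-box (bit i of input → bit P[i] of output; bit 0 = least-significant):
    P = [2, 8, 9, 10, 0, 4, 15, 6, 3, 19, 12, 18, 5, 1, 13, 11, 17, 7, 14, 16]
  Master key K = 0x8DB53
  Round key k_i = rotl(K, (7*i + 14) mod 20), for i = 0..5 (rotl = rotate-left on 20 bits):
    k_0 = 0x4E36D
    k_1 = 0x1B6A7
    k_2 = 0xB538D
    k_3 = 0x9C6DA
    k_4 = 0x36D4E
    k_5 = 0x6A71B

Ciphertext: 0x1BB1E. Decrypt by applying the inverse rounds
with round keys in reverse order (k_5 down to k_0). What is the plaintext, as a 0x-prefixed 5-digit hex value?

s_0 = ciphertext = 0x1BB1E
s_1 = InvRound(s_0, k_5) = 0x76537
s_2 = InvRound(s_1, k_4) = 0x177A1
s_3 = InvRound(s_2, k_3) = 0x1009E
s_4 = InvRound(s_3, k_2) = 0x2EBDB
s_5 = InvRound(s_4, k_1) = 0x872FA
s_6 = InvRound(s_5, k_0) = 0xEE40D

0xEE40D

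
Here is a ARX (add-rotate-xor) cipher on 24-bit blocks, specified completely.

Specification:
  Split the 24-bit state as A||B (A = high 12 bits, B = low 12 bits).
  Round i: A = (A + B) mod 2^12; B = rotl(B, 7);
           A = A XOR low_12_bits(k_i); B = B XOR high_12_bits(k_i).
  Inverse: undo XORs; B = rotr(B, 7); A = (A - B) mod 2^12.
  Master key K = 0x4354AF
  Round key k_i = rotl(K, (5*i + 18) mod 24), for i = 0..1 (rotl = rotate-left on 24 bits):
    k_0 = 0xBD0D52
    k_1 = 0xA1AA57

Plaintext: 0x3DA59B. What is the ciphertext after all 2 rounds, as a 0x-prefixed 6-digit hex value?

0x0F4429

s_0 = plaintext = 0x3DA59B
s_1 = Round(s_0, k_0) = 0x42767C
s_2 = Round(s_1, k_1) = 0x0F4429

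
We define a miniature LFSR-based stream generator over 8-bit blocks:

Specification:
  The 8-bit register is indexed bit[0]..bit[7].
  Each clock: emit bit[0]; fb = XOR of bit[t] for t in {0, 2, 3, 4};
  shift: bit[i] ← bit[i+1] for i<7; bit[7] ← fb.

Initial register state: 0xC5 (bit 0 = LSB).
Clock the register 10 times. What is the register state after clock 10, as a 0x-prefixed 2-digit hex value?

0xB8

reg_0 = 0xC5
clock 1: out=1, reg = 0x62
clock 2: out=0, reg = 0x31
clock 3: out=1, reg = 0x18
clock 4: out=0, reg = 0x0C
clock 5: out=0, reg = 0x06
clock 6: out=0, reg = 0x83
clock 7: out=1, reg = 0xC1
clock 8: out=1, reg = 0xE0
clock 9: out=0, reg = 0x70
clock 10: out=0, reg = 0xB8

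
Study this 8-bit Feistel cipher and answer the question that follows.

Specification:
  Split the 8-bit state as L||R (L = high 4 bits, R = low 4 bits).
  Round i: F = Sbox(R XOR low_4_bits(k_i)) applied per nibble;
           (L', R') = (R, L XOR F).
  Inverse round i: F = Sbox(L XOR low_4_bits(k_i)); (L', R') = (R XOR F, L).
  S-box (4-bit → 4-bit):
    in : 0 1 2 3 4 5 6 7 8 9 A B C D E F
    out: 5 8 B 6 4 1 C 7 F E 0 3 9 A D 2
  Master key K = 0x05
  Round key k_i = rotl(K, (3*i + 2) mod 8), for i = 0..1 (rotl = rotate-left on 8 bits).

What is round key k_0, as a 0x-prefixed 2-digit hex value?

K = 0x05
k_0 = rotl(K, (3*0+2) mod 8) = rotl(K, 2) = 0x14

0x14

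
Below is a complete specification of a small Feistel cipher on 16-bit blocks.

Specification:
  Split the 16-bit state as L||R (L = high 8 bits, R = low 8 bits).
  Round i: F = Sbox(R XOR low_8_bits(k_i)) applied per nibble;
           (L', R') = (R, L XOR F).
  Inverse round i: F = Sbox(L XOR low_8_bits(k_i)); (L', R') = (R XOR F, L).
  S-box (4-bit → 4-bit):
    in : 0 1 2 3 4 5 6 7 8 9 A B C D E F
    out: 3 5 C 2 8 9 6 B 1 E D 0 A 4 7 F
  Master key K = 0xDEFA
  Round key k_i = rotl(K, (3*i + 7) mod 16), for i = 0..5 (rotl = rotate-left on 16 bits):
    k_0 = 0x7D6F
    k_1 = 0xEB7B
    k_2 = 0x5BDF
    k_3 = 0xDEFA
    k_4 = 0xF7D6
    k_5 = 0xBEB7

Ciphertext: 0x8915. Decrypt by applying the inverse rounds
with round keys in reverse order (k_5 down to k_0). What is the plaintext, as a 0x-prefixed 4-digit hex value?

0x18A5

s_0 = ciphertext = 0x8915
s_1 = InvRound(s_0, k_5) = 0x3289
s_2 = InvRound(s_1, k_4) = 0xF132
s_3 = InvRound(s_2, k_3) = 0x02F1
s_4 = InvRound(s_3, k_2) = 0xB502
s_5 = InvRound(s_4, k_1) = 0xA5B5
s_6 = InvRound(s_5, k_0) = 0x18A5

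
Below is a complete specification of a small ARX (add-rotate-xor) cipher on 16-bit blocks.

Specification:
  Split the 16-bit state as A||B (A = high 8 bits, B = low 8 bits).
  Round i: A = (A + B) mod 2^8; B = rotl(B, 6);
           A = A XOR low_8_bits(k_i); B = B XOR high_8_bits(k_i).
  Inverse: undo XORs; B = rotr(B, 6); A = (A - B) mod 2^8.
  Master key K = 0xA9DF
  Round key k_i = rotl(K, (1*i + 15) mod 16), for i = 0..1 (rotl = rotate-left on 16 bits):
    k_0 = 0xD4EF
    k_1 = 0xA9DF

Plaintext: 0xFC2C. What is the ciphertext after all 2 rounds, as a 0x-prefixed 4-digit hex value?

s_0 = plaintext = 0xFC2C
s_1 = Round(s_0, k_0) = 0xC7DF
s_2 = Round(s_1, k_1) = 0x795E

0x795E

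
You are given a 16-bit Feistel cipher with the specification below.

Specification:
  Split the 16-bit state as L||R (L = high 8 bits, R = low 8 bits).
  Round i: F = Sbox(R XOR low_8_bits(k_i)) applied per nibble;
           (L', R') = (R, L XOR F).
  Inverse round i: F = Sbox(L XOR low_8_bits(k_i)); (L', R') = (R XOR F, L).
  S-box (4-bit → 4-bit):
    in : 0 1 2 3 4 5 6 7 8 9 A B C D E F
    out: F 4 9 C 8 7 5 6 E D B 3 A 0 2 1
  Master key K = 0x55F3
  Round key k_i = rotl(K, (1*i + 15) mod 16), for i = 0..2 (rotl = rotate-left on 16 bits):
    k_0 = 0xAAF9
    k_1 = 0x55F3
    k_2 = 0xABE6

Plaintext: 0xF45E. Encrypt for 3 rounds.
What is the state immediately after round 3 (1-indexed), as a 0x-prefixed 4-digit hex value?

s_0 = plaintext = 0xF45E
s_1 = Round(s_0, k_0) = 0x5E42
s_2 = Round(s_1, k_1) = 0x426A
s_3 = Round(s_2, k_2) = 0x6AA8

0x6AA8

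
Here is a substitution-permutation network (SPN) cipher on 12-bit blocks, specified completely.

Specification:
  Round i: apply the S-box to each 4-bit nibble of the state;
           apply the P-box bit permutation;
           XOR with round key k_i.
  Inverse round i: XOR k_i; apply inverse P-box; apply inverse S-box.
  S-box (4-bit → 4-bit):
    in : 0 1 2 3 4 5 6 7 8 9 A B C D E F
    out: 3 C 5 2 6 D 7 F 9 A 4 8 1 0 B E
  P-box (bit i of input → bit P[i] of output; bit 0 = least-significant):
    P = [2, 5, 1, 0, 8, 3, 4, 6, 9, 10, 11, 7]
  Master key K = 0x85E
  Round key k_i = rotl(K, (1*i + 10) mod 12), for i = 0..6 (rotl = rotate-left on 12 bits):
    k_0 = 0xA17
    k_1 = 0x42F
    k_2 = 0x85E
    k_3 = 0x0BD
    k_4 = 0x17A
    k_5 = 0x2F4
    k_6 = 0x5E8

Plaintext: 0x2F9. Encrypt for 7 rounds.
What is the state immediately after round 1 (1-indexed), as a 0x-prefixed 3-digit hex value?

0x06E

s_0 = plaintext = 0x2F9
s_1 = Round(s_0, k_0) = 0x06E
s_2 = Round(s_1, k_1) = 0x312
s_3 = Round(s_2, k_2) = 0xC08
s_4 = Round(s_3, k_3) = 0x3B0
s_5 = Round(s_4, k_4) = 0x51E
s_6 = Round(s_5, k_5) = 0x801
s_7 = Round(s_6, k_6) = 0x663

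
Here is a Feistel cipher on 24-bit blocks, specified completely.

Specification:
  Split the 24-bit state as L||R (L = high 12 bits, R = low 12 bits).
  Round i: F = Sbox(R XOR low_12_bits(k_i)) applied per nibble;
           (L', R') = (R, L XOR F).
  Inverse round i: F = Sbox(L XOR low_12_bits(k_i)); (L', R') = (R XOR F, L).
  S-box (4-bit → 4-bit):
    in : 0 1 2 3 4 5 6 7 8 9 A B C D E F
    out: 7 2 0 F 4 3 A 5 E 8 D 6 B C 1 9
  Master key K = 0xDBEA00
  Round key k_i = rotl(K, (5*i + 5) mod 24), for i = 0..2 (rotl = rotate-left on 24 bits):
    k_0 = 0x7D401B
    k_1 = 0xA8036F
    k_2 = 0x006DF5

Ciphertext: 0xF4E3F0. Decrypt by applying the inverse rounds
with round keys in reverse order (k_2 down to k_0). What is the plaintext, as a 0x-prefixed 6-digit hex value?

0xD2A8D6

s_0 = ciphertext = 0xF4E3F0
s_1 = InvRound(s_0, k_2) = 0x396F4E
s_2 = InvRound(s_1, k_1) = 0x8D6396
s_3 = InvRound(s_2, k_0) = 0xD2A8D6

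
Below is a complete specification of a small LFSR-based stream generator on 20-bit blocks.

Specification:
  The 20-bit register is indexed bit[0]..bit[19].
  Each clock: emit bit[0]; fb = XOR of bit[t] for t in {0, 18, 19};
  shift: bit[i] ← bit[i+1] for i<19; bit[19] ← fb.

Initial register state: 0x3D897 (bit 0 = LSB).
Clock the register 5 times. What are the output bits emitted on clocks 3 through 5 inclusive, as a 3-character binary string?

reg_0 = 0x3D897
clock 1: out=1, reg = 0x9EC4B
clock 2: out=1, reg = 0x4F625
clock 3: out=1, reg = 0x27B12
clock 4: out=0, reg = 0x13D89
clock 5: out=1, reg = 0x89EC4

101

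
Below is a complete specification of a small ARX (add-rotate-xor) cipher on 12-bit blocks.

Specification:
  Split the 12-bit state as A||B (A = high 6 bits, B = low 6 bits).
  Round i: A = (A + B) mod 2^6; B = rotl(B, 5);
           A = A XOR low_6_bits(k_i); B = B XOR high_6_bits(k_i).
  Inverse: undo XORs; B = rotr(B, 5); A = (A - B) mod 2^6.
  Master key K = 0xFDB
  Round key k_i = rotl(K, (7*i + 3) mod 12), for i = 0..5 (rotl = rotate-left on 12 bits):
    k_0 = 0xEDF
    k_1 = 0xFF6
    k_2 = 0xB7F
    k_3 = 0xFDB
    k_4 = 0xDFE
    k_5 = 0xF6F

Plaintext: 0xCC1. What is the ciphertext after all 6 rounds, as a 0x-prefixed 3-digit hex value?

0xD5D

s_0 = plaintext = 0xCC1
s_1 = Round(s_0, k_0) = 0xADB
s_2 = Round(s_1, k_1) = 0xC12
s_3 = Round(s_2, k_2) = 0xF64
s_4 = Round(s_3, k_3) = 0xEAD
s_5 = Round(s_4, k_4) = 0x641
s_6 = Round(s_5, k_5) = 0xD5D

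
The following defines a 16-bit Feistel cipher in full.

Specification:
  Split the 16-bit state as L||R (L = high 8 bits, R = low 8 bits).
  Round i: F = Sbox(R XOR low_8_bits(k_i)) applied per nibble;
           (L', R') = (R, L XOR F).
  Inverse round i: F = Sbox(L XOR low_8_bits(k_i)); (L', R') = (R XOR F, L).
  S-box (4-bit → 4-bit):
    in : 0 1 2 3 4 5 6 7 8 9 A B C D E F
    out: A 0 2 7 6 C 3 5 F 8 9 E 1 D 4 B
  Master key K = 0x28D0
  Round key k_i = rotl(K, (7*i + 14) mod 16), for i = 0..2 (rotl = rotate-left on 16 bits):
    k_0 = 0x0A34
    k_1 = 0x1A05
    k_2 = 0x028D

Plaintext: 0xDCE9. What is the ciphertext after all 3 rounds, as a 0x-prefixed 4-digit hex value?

0x4F13

s_0 = plaintext = 0xDCE9
s_1 = Round(s_0, k_0) = 0xE901
s_2 = Round(s_1, k_1) = 0x014F
s_3 = Round(s_2, k_2) = 0x4F13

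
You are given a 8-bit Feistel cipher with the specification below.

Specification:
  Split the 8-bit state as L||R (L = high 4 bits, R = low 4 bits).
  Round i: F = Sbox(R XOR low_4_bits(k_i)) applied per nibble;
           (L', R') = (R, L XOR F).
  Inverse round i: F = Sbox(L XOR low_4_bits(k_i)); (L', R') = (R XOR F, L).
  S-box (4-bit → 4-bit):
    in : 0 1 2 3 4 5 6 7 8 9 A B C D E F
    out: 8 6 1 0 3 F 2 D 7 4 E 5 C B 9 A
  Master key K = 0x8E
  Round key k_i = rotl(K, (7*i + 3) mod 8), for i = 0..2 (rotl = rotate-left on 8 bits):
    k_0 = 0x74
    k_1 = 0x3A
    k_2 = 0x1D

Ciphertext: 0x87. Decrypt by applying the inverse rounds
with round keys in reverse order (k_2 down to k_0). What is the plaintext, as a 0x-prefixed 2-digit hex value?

0x39

s_0 = ciphertext = 0x87
s_1 = InvRound(s_0, k_2) = 0x88
s_2 = InvRound(s_1, k_1) = 0x98
s_3 = InvRound(s_2, k_0) = 0x39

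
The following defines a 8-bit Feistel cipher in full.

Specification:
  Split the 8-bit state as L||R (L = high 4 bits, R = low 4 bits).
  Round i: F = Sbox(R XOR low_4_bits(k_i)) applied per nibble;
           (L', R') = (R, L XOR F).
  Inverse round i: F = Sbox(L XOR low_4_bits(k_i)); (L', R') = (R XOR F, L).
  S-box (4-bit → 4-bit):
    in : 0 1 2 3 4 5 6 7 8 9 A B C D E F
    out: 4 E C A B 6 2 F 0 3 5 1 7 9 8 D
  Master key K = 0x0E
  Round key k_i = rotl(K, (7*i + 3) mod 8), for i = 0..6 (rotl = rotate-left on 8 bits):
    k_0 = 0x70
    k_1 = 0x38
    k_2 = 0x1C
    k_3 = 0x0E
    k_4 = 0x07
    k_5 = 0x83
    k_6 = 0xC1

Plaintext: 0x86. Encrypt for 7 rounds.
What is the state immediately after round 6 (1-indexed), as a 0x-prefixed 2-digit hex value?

0x5A

s_0 = plaintext = 0x86
s_1 = Round(s_0, k_0) = 0x6A
s_2 = Round(s_1, k_1) = 0xAA
s_3 = Round(s_2, k_2) = 0xA8
s_4 = Round(s_3, k_3) = 0x88
s_5 = Round(s_4, k_4) = 0x85
s_6 = Round(s_5, k_5) = 0x5A
s_7 = Round(s_6, k_6) = 0xA4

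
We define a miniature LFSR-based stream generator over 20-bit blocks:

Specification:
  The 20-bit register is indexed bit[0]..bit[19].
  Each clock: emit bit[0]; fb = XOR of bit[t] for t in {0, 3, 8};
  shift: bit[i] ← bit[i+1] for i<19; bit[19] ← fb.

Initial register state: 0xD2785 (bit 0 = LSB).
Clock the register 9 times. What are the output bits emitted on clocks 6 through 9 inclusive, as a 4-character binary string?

reg_0 = 0xD2785
clock 1: out=1, reg = 0x693C2
clock 2: out=0, reg = 0xB49E1
clock 3: out=1, reg = 0x5A4F0
clock 4: out=0, reg = 0x2D278
clock 5: out=0, reg = 0x9693C
clock 6: out=0, reg = 0x4B49E
clock 7: out=0, reg = 0xA5A4F
clock 8: out=1, reg = 0x52D27
clock 9: out=1, reg = 0x29693

0011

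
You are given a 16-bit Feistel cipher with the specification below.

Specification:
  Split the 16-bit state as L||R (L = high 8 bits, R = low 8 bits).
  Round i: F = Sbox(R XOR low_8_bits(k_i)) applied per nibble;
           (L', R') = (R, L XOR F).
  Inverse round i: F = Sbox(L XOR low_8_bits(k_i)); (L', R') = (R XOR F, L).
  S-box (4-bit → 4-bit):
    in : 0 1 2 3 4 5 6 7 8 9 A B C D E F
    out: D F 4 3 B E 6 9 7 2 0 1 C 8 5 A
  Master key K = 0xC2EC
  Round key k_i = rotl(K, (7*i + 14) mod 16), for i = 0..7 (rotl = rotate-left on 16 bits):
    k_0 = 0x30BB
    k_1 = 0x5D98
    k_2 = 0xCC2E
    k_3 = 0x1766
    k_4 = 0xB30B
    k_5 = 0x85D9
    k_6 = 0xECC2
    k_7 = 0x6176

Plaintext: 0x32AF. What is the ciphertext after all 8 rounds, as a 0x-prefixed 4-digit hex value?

s_0 = plaintext = 0x32AF
s_1 = Round(s_0, k_0) = 0xAFC9
s_2 = Round(s_1, k_1) = 0xC940
s_3 = Round(s_2, k_2) = 0x40AC
s_4 = Round(s_3, k_3) = 0xAC80
s_5 = Round(s_4, k_4) = 0x80DD
s_6 = Round(s_5, k_5) = 0xDD5B
s_7 = Round(s_6, k_6) = 0x5BFF
s_8 = Round(s_7, k_7) = 0xFF29

0xFF29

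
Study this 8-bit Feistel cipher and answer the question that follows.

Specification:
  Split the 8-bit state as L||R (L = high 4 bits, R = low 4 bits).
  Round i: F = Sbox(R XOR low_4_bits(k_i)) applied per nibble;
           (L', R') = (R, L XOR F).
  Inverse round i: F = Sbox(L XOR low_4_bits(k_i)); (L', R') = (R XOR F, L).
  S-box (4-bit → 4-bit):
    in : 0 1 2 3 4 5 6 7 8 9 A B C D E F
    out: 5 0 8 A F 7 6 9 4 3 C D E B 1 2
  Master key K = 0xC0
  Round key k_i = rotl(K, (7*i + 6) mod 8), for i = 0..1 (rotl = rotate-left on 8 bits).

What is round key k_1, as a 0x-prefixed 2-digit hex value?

K = 0xC0
k_0 = rotl(K, (7*0+6) mod 8) = rotl(K, 6) = 0x30
k_1 = rotl(K, (7*1+6) mod 8) = rotl(K, 5) = 0x18

0x18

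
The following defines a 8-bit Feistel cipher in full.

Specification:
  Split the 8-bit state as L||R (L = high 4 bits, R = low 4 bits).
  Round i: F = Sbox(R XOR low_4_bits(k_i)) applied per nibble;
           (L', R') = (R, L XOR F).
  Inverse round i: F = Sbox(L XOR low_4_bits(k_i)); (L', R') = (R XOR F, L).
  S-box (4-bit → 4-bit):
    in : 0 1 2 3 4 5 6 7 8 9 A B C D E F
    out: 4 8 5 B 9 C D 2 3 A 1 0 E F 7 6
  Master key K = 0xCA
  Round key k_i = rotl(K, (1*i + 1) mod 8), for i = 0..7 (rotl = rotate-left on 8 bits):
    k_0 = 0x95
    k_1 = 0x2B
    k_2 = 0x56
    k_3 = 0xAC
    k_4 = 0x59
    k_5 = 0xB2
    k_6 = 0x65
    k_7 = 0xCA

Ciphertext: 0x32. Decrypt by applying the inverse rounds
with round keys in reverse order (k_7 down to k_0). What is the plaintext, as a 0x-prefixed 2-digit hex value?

s_0 = ciphertext = 0x32
s_1 = InvRound(s_0, k_7) = 0x83
s_2 = InvRound(s_1, k_6) = 0xC8
s_3 = InvRound(s_2, k_5) = 0xFC
s_4 = InvRound(s_3, k_4) = 0x1F
s_5 = InvRound(s_4, k_3) = 0x01
s_6 = InvRound(s_5, k_2) = 0xC0
s_7 = InvRound(s_6, k_1) = 0x2C
s_8 = InvRound(s_7, k_0) = 0xE2

0xE2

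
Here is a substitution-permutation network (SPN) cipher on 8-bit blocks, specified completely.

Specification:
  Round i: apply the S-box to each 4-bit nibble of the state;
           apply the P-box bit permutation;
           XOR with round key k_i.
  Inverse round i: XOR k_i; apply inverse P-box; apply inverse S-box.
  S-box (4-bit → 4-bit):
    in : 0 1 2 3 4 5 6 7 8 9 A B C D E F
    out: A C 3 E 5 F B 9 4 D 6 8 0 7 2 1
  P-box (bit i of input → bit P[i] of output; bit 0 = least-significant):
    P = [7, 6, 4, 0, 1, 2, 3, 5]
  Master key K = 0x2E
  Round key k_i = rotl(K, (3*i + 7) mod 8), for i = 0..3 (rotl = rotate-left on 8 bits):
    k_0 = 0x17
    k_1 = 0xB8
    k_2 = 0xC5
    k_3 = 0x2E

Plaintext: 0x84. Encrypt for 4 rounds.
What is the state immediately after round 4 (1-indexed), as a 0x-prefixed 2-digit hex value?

s_0 = plaintext = 0x84
s_1 = Round(s_0, k_0) = 0x8F
s_2 = Round(s_1, k_1) = 0x30
s_3 = Round(s_2, k_2) = 0xA8
s_4 = Round(s_3, k_3) = 0x32

0x32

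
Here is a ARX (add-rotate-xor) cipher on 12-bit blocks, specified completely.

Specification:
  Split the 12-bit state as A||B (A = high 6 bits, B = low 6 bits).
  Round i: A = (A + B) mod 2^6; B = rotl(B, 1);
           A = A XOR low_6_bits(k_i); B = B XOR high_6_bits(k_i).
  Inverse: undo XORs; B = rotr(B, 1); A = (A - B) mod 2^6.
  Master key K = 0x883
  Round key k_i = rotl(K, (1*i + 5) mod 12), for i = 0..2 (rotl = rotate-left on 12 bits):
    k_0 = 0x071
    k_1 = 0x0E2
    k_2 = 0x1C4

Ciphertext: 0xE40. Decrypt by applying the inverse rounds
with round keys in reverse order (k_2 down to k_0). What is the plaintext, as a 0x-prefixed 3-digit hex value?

s_0 = ciphertext = 0xE40
s_1 = InvRound(s_0, k_2) = 0x6A3
s_2 = InvRound(s_1, k_1) = 0xA10
s_3 = InvRound(s_2, k_0) = 0xC68

0xC68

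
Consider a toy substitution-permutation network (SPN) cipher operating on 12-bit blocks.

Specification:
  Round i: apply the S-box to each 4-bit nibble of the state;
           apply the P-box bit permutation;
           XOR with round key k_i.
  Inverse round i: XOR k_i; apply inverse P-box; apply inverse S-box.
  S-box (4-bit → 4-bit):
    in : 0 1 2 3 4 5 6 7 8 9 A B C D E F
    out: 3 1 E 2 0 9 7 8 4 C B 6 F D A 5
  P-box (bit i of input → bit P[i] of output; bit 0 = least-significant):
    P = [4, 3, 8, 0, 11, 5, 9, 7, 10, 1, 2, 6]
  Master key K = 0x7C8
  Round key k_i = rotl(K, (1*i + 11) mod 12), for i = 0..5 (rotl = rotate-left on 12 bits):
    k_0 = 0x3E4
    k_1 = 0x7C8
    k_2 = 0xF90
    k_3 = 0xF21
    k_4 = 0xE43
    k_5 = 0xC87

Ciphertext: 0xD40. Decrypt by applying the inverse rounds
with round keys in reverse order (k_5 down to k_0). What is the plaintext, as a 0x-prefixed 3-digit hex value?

s_0 = ciphertext = 0xD40
s_1 = InvRound(s_0, k_5) = 0x279
s_2 = InvRound(s_1, k_4) = 0x000
s_3 = InvRound(s_2, k_3) = 0x169
s_4 = InvRound(s_3, k_2) = 0x5CA
s_5 = InvRound(s_4, k_1) = 0x384
s_6 = InvRound(s_5, k_0) = 0x734

0x734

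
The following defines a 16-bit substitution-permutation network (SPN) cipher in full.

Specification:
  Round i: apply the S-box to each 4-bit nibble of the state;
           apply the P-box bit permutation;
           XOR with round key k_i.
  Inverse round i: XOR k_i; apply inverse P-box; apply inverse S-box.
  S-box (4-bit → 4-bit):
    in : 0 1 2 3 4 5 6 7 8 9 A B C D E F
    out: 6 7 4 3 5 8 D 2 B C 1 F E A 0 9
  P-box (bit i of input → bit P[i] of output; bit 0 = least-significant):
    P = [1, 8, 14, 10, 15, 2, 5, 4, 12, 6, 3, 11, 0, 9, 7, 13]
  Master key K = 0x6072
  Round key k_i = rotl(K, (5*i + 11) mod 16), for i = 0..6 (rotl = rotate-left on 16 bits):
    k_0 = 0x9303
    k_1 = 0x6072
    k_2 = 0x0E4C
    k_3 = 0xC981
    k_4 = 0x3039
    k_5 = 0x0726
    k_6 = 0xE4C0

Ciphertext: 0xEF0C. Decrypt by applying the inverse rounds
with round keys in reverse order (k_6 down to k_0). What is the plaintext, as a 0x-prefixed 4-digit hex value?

0x8153

s_0 = ciphertext = 0xEF0C
s_1 = InvRound(s_0, k_6) = 0x0C77
s_2 = InvRound(s_1, k_5) = 0x3D57
s_3 = InvRound(s_2, k_4) = 0xEC08
s_4 = InvRound(s_3, k_3) = 0x62ED
s_5 = InvRound(s_4, k_2) = 0x6529
s_6 = InvRound(s_5, k_1) = 0xA058
s_7 = InvRound(s_6, k_0) = 0x8153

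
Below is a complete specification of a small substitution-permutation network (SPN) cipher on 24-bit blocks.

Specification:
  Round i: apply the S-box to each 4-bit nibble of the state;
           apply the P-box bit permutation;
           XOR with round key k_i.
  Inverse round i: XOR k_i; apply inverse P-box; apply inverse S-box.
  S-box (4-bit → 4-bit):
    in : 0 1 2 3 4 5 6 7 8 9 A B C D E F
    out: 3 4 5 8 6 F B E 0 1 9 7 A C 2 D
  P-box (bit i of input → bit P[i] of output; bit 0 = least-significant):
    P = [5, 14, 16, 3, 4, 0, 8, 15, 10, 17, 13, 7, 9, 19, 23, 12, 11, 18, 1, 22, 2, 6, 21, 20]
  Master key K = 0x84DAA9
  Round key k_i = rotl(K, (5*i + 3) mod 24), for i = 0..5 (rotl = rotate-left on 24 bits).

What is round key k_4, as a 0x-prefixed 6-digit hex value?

K = 0x84DAA9
k_0 = rotl(K, (5*0+3) mod 24) = rotl(K, 3) = 0x26D54C
k_1 = rotl(K, (5*1+3) mod 24) = rotl(K, 8) = 0xDAA984
k_2 = rotl(K, (5*2+3) mod 24) = rotl(K, 13) = 0x55309B
k_3 = rotl(K, (5*3+3) mod 24) = rotl(K, 18) = 0xA6136A
k_4 = rotl(K, (5*4+3) mod 24) = rotl(K, 23) = 0xC26D54

0xC26D54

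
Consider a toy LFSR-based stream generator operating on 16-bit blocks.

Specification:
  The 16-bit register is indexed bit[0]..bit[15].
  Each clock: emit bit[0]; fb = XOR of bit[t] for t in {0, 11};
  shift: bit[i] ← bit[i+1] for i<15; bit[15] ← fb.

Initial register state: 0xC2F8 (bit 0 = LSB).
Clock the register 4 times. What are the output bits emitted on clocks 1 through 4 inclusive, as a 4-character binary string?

0001

reg_0 = 0xC2F8
clock 1: out=0, reg = 0x617C
clock 2: out=0, reg = 0x30BE
clock 3: out=0, reg = 0x185F
clock 4: out=1, reg = 0x0C2F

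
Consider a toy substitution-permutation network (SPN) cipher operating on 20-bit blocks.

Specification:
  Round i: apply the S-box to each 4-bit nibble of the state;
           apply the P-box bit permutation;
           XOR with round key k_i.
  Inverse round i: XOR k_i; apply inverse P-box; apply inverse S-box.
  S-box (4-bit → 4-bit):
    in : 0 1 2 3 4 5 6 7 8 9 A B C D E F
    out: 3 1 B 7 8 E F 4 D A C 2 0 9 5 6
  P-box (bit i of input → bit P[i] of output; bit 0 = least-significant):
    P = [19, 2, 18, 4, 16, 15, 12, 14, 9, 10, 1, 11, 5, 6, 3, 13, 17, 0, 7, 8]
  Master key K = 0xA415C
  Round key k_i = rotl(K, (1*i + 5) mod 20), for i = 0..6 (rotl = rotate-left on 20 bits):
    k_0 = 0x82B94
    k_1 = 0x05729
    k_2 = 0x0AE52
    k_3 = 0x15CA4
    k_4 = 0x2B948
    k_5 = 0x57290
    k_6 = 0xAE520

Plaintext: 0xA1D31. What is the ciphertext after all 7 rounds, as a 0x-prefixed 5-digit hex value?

0xF0CF1

s_0 = plaintext = 0xA1D31
s_1 = Round(s_0, k_0) = 0x1B034
s_2 = Round(s_1, k_1) = 0x3C179
s_3 = Round(s_2, k_2) = 0x2BCC7
s_4 = Round(s_3, k_3) = 0x75DE5
s_5 = Round(s_4, k_4) = 0x78394
s_6 = Round(s_5, k_5) = 0x5942A
s_7 = Round(s_6, k_6) = 0xF0CF1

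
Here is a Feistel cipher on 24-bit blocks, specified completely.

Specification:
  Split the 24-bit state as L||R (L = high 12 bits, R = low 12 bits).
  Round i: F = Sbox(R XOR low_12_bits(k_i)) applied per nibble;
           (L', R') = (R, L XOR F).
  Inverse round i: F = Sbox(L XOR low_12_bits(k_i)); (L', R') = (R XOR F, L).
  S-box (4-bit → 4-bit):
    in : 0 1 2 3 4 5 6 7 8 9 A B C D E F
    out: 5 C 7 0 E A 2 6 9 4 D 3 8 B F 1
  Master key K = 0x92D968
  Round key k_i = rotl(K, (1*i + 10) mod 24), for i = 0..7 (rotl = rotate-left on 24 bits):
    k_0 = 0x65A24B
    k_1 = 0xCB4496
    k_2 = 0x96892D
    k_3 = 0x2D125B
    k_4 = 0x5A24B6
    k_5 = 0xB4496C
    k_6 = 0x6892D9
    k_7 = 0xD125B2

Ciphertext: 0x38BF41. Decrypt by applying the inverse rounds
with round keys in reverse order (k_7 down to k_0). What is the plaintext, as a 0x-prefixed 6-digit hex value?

0x1865E6

s_0 = ciphertext = 0x38BF41
s_1 = InvRound(s_0, k_7) = 0xD4538B
s_2 = InvRound(s_1, k_6) = 0x2C3D45
s_3 = InvRound(s_2, k_5) = 0xE942C3
s_4 = InvRound(s_3, k_4) = 0xFB4E94
s_5 = InvRound(s_4, k_3) = 0x565FB4
s_6 = InvRound(s_5, k_2) = 0x75D565
s_7 = InvRound(s_6, k_1) = 0x5E675D
s_8 = InvRound(s_7, k_0) = 0x1865E6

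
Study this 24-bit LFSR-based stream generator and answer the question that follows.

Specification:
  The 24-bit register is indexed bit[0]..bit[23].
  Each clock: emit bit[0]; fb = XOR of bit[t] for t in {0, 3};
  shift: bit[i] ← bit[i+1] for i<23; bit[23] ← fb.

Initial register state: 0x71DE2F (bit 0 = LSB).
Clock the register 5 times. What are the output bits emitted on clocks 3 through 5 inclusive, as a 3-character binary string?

110

reg_0 = 0x71DE2F
clock 1: out=1, reg = 0x38EF17
clock 2: out=1, reg = 0x9C778B
clock 3: out=1, reg = 0x4E3BC5
clock 4: out=1, reg = 0xA71DE2
clock 5: out=0, reg = 0x538EF1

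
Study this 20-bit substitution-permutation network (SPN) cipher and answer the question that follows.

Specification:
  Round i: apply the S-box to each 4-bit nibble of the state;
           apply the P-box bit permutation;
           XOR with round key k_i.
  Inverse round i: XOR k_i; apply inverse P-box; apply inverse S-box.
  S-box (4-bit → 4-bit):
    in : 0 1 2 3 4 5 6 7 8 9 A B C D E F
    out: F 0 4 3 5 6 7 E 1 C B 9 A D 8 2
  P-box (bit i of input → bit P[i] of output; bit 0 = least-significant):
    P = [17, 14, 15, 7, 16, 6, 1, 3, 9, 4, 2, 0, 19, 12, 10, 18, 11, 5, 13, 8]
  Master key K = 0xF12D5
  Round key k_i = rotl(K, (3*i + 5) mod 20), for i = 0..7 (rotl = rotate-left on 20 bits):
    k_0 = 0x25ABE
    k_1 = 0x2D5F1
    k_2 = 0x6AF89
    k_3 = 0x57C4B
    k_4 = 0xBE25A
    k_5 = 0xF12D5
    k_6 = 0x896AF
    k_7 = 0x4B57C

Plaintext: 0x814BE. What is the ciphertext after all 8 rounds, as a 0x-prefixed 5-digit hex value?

s_0 = plaintext = 0x814BE
s_1 = Round(s_0, k_0) = 0x35032
s_2 = Round(s_1, k_1) = 0x34B84
s_3 = Round(s_2, k_2) = 0xD21A8
s_4 = Round(s_3, k_3) = 0x65103
s_5 = Round(s_4, k_4) = 0x89E30
s_6 = Round(s_5, k_5) = 0x8DE14
s_7 = Round(s_6, k_6) = 0x61AAE
s_8 = Round(s_7, k_7) = 0x59F85

0x59F85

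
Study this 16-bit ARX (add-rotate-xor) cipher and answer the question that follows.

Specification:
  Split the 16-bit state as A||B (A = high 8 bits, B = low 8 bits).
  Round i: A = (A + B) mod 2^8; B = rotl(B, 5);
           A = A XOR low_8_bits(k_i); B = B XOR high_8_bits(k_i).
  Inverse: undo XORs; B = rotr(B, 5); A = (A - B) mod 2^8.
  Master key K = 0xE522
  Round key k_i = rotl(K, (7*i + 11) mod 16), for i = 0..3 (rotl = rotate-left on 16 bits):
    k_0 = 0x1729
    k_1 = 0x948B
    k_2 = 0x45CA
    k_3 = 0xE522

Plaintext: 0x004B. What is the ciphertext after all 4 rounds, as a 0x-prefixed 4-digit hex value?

s_0 = plaintext = 0x004B
s_1 = Round(s_0, k_0) = 0x627E
s_2 = Round(s_1, k_1) = 0x6B5B
s_3 = Round(s_2, k_2) = 0x0C2E
s_4 = Round(s_3, k_3) = 0x1820

0x1820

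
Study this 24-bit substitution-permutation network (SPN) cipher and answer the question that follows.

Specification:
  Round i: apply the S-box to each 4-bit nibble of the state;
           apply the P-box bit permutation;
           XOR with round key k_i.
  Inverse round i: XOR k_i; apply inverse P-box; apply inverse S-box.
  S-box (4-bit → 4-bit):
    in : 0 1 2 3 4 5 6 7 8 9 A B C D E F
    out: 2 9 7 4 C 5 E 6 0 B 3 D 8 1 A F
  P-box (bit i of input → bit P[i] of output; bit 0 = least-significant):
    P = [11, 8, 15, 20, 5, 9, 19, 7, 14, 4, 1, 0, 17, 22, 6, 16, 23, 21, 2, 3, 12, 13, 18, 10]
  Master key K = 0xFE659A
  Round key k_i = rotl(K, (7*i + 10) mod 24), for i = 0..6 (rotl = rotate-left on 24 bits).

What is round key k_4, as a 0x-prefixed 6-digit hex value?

0x66BF99

K = 0xFE659A
k_0 = rotl(K, (7*0+10) mod 24) = rotl(K, 10) = 0x966BF9
k_1 = rotl(K, (7*1+10) mod 24) = rotl(K, 17) = 0x35FCCB
k_2 = rotl(K, (7*2+10) mod 24) = rotl(K, 0) = 0xFE659A
k_3 = rotl(K, (7*3+10) mod 24) = rotl(K, 7) = 0x32CD7F
k_4 = rotl(K, (7*4+10) mod 24) = rotl(K, 14) = 0x66BF99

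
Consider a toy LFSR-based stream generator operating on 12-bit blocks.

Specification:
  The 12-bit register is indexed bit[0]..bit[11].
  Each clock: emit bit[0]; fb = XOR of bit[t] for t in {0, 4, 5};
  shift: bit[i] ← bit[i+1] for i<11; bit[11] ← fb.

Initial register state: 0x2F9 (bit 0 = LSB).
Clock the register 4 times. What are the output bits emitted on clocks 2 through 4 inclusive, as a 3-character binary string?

reg_0 = 0x2F9
clock 1: out=1, reg = 0x97C
clock 2: out=0, reg = 0x4BE
clock 3: out=0, reg = 0x25F
clock 4: out=1, reg = 0x12F

001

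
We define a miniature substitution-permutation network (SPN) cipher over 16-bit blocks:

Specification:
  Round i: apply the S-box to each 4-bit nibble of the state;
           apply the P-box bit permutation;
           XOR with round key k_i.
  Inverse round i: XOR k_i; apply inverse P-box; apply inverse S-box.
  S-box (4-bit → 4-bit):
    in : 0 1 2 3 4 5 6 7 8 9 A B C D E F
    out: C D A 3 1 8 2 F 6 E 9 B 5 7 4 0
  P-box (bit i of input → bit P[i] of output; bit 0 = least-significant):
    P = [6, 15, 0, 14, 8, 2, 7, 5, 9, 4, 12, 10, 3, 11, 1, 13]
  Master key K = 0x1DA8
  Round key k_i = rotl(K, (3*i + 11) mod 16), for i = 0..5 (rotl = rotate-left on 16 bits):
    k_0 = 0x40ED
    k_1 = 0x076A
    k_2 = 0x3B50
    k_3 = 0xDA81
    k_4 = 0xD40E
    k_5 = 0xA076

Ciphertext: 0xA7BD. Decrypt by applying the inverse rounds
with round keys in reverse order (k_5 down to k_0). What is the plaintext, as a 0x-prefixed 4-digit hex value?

s_0 = ciphertext = 0xA7BD
s_1 = InvRound(s_0, k_5) = 0xCACC
s_2 = InvRound(s_1, k_4) = 0x81E4
s_3 = InvRound(s_2, k_3) = 0x6CB1
s_4 = InvRound(s_3, k_2) = 0xF111
s_5 = InvRound(s_4, k_1) = 0x1757
s_6 = InvRound(s_5, k_0) = 0xC715

0xC715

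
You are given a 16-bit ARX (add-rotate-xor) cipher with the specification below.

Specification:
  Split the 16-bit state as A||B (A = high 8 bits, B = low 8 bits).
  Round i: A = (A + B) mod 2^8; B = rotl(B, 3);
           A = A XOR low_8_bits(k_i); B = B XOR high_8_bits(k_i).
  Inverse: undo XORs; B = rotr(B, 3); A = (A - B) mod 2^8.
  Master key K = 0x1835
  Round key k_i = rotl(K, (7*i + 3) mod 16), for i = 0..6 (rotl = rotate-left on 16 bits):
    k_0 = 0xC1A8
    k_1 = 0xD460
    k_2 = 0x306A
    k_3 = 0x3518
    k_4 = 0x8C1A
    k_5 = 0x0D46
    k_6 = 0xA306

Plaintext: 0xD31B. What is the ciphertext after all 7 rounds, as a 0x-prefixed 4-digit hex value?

s_0 = plaintext = 0xD31B
s_1 = Round(s_0, k_0) = 0x4619
s_2 = Round(s_1, k_1) = 0x3F1C
s_3 = Round(s_2, k_2) = 0x31D0
s_4 = Round(s_3, k_3) = 0x19B3
s_5 = Round(s_4, k_4) = 0xD611
s_6 = Round(s_5, k_5) = 0xA185
s_7 = Round(s_6, k_6) = 0x208F

0x208F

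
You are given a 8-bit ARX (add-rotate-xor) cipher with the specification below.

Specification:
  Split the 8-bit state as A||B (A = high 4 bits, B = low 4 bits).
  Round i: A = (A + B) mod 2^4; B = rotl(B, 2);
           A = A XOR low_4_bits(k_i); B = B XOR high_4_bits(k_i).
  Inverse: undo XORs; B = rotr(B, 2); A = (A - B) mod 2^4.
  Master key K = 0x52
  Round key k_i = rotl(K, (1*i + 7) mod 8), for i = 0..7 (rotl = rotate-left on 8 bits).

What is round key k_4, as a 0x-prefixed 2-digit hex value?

K = 0x52
k_0 = rotl(K, (1*0+7) mod 8) = rotl(K, 7) = 0x29
k_1 = rotl(K, (1*1+7) mod 8) = rotl(K, 0) = 0x52
k_2 = rotl(K, (1*2+7) mod 8) = rotl(K, 1) = 0xA4
k_3 = rotl(K, (1*3+7) mod 8) = rotl(K, 2) = 0x49
k_4 = rotl(K, (1*4+7) mod 8) = rotl(K, 3) = 0x92

0x92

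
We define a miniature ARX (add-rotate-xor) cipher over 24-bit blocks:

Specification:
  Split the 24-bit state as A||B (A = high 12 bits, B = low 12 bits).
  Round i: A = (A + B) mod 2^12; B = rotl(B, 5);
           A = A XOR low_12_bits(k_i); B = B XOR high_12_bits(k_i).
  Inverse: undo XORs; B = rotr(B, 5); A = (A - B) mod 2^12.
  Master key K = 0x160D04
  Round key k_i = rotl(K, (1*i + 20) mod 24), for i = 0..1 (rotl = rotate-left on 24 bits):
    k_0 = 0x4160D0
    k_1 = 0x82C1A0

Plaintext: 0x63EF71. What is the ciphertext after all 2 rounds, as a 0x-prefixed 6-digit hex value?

s_0 = plaintext = 0x63EF71
s_1 = Round(s_0, k_0) = 0x57FA28
s_2 = Round(s_1, k_1) = 0xE07D38

0xE07D38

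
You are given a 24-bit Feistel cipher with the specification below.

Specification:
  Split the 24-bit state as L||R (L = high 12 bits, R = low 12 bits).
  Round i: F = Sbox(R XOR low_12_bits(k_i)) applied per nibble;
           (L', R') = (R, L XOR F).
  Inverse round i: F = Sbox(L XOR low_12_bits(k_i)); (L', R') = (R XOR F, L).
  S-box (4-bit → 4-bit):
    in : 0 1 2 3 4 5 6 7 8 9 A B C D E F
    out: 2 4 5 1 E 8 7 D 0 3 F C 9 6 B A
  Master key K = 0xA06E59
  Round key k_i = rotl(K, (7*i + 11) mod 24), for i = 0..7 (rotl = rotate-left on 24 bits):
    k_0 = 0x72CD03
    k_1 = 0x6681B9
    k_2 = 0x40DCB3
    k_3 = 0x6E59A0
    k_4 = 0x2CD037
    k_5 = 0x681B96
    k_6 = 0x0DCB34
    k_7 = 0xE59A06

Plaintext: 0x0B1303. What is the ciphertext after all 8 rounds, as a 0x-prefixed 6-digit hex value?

s_0 = plaintext = 0x0B1303
s_1 = Round(s_0, k_0) = 0x303B93
s_2 = Round(s_1, k_1) = 0xB93C5C
s_3 = Round(s_2, k_2) = 0xC5C929
s_4 = Round(s_3, k_3) = 0x929E5F
s_5 = Round(s_4, k_4) = 0xE5F259
s_6 = Round(s_5, k_5) = 0x259DC5
s_7 = Round(s_6, k_6) = 0xDC55FD
s_8 = Round(s_7, k_7) = 0x5FD769

0x5FD769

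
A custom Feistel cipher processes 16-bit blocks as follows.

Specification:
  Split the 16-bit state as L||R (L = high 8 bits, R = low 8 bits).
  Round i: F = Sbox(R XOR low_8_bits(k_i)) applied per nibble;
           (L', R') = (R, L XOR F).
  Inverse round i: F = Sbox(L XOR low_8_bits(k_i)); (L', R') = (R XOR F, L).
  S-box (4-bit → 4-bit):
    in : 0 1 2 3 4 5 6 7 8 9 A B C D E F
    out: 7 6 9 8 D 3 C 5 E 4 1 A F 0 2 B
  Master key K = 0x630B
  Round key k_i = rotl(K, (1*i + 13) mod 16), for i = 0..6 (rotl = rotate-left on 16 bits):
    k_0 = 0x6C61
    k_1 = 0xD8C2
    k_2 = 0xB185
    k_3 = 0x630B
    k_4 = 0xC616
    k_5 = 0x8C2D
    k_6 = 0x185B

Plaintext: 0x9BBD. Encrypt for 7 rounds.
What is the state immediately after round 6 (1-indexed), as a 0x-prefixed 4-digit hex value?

s_0 = plaintext = 0x9BBD
s_1 = Round(s_0, k_0) = 0xBD94
s_2 = Round(s_1, k_1) = 0x9481
s_3 = Round(s_2, k_2) = 0x81E9
s_4 = Round(s_3, k_3) = 0xE9A8
s_5 = Round(s_4, k_4) = 0xA84B
s_6 = Round(s_5, k_5) = 0x4B64
s_7 = Round(s_6, k_6) = 0x64C0

0x4B64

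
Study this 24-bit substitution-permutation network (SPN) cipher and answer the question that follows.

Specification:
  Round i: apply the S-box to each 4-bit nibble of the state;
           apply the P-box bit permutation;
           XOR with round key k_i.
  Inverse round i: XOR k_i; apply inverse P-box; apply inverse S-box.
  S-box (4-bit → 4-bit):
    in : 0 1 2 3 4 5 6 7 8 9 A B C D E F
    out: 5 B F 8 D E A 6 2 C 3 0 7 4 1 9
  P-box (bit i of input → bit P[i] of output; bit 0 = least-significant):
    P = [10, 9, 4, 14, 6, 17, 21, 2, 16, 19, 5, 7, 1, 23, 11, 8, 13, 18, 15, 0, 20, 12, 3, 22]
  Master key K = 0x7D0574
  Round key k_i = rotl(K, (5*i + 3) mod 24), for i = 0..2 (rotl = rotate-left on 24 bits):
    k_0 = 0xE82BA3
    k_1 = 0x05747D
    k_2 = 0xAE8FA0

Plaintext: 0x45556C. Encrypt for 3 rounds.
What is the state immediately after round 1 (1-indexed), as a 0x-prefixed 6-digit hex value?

s_0 = plaintext = 0x45556C
s_1 = Round(s_0, k_0) = 0x36A41E
s_2 = Round(s_1, k_1) = 0xC2709A
s_3 = Round(s_2, k_2) = 0x1B318D

0x36A41E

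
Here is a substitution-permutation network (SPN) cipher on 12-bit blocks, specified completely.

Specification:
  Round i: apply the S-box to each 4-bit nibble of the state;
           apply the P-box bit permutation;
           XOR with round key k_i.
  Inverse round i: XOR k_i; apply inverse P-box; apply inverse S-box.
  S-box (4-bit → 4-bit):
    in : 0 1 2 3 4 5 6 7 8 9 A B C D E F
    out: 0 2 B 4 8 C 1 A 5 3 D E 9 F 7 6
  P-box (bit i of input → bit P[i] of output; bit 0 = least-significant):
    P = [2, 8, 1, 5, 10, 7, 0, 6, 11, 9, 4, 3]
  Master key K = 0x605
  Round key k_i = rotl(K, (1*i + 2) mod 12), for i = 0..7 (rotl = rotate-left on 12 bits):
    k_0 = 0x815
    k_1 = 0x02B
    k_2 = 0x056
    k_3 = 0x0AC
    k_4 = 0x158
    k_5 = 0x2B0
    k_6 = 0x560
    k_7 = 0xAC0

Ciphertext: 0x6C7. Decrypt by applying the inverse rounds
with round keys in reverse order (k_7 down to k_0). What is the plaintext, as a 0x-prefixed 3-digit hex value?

s_0 = ciphertext = 0x6C7
s_1 = InvRound(s_0, k_7) = 0x688
s_2 = InvRound(s_1, k_6) = 0x777
s_3 = InvRound(s_2, k_5) = 0x0DE
s_4 = InvRound(s_3, k_4) = 0x01E
s_5 = InvRound(s_4, k_3) = 0x315
s_6 = InvRound(s_5, k_2) = 0x15F
s_7 = InvRound(s_6, k_1) = 0x342
s_8 = InvRound(s_7, k_0) = 0xE5E

0xE5E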